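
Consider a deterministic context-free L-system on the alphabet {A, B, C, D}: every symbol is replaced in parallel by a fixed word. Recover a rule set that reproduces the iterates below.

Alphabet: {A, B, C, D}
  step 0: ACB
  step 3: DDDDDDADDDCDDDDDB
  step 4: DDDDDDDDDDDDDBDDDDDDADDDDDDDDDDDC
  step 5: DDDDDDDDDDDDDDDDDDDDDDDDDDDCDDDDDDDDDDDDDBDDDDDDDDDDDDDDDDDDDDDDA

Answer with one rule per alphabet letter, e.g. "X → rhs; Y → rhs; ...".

A->DB, B->DC, C->A, D->DD

  step 4 ⇒ step 5: DDDDDDDDDDDDDBDDDDDDADDDDDDDDDDDC ⇒ DD·DD·DD·DD·DD·DD·DD·DD·DD·DD·DD·DD·DD·DC·DD·DD·DD·DD·DD·DD·DB·DD·DD·DD·DD·DD·DD·DD·DD·DD·DD·DD·A
    A ↦ DB
    B ↦ DC
    C ↦ A
    D ↦ DD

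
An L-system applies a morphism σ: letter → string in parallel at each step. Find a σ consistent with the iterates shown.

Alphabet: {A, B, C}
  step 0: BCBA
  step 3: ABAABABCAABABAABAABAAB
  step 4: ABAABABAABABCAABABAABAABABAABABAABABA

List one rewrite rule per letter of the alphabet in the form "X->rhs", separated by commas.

  step 3 ⇒ step 4: ABAABABCAABABAABAABAAB ⇒ AB·A·AB·AB·A·AB·A·BCA·AB·AB·A·AB·A·AB·AB·A·AB·AB·A·AB·AB·A
    A ↦ AB
    B ↦ A
    C ↦ BCA

A->AB, B->A, C->BCA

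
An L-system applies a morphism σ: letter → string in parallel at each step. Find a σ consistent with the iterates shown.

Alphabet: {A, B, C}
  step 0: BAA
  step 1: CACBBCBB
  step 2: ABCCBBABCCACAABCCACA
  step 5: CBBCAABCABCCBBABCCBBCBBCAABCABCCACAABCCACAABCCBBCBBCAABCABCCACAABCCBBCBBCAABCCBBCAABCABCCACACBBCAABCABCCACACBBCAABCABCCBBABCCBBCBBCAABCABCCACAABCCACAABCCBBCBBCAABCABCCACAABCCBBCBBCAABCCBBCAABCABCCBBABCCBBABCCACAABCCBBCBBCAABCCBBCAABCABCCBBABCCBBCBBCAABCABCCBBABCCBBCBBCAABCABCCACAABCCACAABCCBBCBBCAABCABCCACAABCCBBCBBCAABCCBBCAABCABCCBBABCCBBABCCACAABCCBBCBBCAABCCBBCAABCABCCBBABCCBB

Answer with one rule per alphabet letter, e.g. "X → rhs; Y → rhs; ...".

  step 1 ⇒ step 2: CACBBCBB ⇒ ABC·CBB·ABC·CA·CA·ABC·CA·CA
    A ↦ CBB
    B ↦ CA
    C ↦ ABC

A->CBB, B->CA, C->ABC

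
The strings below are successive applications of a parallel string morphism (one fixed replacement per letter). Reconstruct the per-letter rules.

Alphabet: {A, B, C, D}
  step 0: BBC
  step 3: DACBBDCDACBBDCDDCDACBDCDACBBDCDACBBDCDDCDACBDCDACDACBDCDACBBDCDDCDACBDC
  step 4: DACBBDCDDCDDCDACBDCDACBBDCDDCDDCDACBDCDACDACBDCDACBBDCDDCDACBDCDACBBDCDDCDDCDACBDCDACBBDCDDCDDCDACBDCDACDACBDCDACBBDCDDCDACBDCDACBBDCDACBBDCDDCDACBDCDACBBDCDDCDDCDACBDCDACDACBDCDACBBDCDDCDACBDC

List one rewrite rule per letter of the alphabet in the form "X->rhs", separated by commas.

A->B, B->DDC, C->BDC, D->DAC

  step 3 ⇒ step 4: DACBBDCDACBBDCDDCDACBDCDACBBDCDACBBDCDDCDACBDCDACDACBDCDACBBDCDDCDACBDC ⇒ DAC·B·BDC·DDC·DDC·DAC·BDC·DAC·B·BDC·DDC·DDC·DAC·BDC·DAC·DAC·BDC·DAC·B·BDC·DDC·DAC·BDC·DAC·B·BDC·DDC·DDC·DAC·BDC·DAC·B·BDC·DDC·DDC·DAC·BDC·DAC·DAC·BDC·DAC·B·BDC·DDC·DAC·BDC·DAC·B·BDC·DAC·B·BDC·DDC·DAC·BDC·DAC·B·BDC·DDC·DDC·DAC·BDC·DAC·DAC·BDC·DAC·B·BDC·DDC·DAC·BDC
    A ↦ B
    B ↦ DDC
    C ↦ BDC
    D ↦ DAC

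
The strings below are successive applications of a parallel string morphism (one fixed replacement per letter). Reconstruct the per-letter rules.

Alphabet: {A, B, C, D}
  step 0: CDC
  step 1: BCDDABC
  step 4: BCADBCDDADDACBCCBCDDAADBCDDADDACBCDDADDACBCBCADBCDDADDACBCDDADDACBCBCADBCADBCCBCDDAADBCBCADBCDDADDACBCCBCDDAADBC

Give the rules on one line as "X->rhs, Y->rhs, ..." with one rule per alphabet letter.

  step 0 ⇒ step 1: CDC ⇒ BC·DDA·BC
    C ↦ BC
    D ↦ DDA
    A ↦ CBC  (constrained at step 1)
    B ↦ AD  (constrained at step 1)

A->CBC, B->AD, C->BC, D->DDA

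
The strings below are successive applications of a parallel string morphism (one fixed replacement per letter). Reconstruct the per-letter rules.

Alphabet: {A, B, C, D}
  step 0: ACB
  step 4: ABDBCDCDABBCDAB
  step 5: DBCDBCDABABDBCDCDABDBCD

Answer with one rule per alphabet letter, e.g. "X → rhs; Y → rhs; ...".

A->DB, B->CD, C->A, D->B

  step 4 ⇒ step 5: ABDBCDCDABBCDAB ⇒ DB·CD·B·CD·A·B·A·B·DB·CD·CD·A·B·DB·CD
    A ↦ DB
    B ↦ CD
    C ↦ A
    D ↦ B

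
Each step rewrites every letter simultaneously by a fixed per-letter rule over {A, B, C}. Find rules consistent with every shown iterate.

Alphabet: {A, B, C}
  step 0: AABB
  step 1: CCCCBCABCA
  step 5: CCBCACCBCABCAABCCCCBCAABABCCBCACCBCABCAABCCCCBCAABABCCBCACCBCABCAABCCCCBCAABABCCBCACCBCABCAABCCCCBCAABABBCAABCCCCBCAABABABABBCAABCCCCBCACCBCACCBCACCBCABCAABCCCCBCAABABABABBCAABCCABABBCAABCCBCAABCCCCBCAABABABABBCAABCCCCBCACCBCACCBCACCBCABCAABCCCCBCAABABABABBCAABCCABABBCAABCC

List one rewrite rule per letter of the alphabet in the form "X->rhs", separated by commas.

  step 0 ⇒ step 1: AABB ⇒ CC·CC·BCA·BCA
    A ↦ CC
    B ↦ BCA
    C ↦ AB  (constrained at step 1)

A->CC, B->BCA, C->AB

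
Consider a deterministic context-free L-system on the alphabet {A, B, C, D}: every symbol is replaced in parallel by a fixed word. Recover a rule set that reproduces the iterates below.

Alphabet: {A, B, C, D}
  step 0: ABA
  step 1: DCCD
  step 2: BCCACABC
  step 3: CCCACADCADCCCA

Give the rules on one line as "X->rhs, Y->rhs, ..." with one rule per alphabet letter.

A->D, B->CC, C->CA, D->BC

  step 2 ⇒ step 3: BCCACABC ⇒ CC·CA·CA·D·CA·D·CC·CA
    A ↦ D
    B ↦ CC
    C ↦ CA
  step 1 ⇒ step 2: DCCD ⇒ BC·CA·CA·BC
    D ↦ BC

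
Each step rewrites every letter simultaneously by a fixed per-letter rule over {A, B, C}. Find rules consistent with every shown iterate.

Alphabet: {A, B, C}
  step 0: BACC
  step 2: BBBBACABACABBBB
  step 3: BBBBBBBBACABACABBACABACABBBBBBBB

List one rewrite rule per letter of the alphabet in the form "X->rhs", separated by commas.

A->ACA, B->BB, C->B

  step 2 ⇒ step 3: BBBBACABACABBBB ⇒ BB·BB·BB·BB·ACA·B·ACA·BB·ACA·B·ACA·BB·BB·BB·BB
    A ↦ ACA
    B ↦ BB
    C ↦ B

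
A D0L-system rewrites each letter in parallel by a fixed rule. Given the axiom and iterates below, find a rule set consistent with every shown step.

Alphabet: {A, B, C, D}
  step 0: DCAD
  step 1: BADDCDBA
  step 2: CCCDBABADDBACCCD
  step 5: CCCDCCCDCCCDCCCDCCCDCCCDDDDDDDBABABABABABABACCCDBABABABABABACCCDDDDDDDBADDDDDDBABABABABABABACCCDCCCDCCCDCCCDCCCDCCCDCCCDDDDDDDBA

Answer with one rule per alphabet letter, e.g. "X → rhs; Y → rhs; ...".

A->CD, B->CC, C->DD, D->BA

  step 1 ⇒ step 2: BADDCDBA ⇒ CC·CD·BA·BA·DD·BA·CC·CD
    A ↦ CD
    B ↦ CC
    C ↦ DD
    D ↦ BA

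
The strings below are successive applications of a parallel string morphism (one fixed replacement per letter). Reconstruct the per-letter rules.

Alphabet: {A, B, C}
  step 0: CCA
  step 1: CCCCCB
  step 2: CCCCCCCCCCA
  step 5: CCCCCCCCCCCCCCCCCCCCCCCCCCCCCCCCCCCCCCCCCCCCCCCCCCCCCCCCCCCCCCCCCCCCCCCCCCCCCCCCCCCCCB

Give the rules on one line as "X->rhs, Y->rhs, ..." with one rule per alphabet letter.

A->CB, B->A, C->CC

  step 1 ⇒ step 2: CCCCCB ⇒ CC·CC·CC·CC·CC·A
    B ↦ A
    C ↦ CC
  step 0 ⇒ step 1: CCA ⇒ CC·CC·CB
    A ↦ CB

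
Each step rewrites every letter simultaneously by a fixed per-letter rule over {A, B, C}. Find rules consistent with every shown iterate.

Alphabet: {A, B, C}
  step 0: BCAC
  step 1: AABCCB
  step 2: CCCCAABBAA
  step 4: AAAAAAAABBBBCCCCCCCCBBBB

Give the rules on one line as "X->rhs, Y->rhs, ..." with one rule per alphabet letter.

A->CC, B->AA, C->B

  step 1 ⇒ step 2: AABCCB ⇒ CC·CC·AA·B·B·AA
    A ↦ CC
    B ↦ AA
    C ↦ B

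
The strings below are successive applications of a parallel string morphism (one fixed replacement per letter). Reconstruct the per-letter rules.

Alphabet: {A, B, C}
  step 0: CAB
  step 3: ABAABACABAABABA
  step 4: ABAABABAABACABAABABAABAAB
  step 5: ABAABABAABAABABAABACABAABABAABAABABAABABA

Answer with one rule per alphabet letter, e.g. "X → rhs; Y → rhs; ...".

  step 4 ⇒ step 5: ABAABABAABACABAABABAABAAB ⇒ AB·A·AB·AB·A·AB·A·AB·AB·A·AB·AC·AB·A·AB·AB·A·AB·A·AB·AB·A·AB·AB·A
    A ↦ AB
    B ↦ A
    C ↦ AC

A->AB, B->A, C->AC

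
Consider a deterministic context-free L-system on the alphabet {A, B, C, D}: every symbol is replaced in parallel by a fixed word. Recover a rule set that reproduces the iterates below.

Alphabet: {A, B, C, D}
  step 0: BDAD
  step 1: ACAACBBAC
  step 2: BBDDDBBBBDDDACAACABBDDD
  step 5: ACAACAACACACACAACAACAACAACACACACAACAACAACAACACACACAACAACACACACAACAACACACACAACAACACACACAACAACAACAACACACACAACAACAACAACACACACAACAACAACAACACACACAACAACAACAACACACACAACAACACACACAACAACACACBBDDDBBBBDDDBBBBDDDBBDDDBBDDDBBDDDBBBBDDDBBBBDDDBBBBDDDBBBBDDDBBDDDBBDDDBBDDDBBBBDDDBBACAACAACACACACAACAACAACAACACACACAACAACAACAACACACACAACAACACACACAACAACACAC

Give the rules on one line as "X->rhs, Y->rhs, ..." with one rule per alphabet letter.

A->BB, B->ACA, C->DDD, D->AC

  step 1 ⇒ step 2: ACAACBBAC ⇒ BB·DDD·BB·BB·DDD·ACA·ACA·BB·DDD
    A ↦ BB
    B ↦ ACA
    C ↦ DDD
  step 0 ⇒ step 1: BDAD ⇒ ACA·AC·BB·AC
    D ↦ AC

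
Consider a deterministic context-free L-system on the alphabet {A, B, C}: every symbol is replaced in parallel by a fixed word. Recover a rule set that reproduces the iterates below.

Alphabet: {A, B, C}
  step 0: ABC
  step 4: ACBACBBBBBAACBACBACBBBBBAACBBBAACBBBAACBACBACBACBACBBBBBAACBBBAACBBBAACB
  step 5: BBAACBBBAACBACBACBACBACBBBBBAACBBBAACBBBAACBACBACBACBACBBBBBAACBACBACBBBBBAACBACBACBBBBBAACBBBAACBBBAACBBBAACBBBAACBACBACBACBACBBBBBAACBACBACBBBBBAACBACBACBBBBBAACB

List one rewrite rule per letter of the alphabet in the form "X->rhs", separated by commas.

A->BB, B->ACB, C->A

  step 4 ⇒ step 5: ACBACBBBBBAACBACBACBBBBBAACBBBAACBBBAACBACBACBACBACBBBBBAACBBBAACBBBAACB ⇒ BB·A·ACB·BB·A·ACB·ACB·ACB·ACB·ACB·BB·BB·A·ACB·BB·A·ACB·BB·A·ACB·ACB·ACB·ACB·ACB·BB·BB·A·ACB·ACB·ACB·BB·BB·A·ACB·ACB·ACB·BB·BB·A·ACB·BB·A·ACB·BB·A·ACB·BB·A·ACB·BB·A·ACB·ACB·ACB·ACB·ACB·BB·BB·A·ACB·ACB·ACB·BB·BB·A·ACB·ACB·ACB·BB·BB·A·ACB
    A ↦ BB
    B ↦ ACB
    C ↦ A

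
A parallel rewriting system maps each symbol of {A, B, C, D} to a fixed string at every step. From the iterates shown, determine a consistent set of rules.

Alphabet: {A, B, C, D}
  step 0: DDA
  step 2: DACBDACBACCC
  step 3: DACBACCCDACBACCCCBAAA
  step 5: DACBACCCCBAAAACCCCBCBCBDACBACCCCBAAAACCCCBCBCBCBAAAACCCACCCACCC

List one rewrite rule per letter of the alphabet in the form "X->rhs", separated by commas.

A->CB, B->CCC, C->A, D->DA

  step 2 ⇒ step 3: DACBDACBACCC ⇒ DA·CB·A·CCC·DA·CB·A·CCC·CB·A·A·A
    A ↦ CB
    B ↦ CCC
    C ↦ A
    D ↦ DA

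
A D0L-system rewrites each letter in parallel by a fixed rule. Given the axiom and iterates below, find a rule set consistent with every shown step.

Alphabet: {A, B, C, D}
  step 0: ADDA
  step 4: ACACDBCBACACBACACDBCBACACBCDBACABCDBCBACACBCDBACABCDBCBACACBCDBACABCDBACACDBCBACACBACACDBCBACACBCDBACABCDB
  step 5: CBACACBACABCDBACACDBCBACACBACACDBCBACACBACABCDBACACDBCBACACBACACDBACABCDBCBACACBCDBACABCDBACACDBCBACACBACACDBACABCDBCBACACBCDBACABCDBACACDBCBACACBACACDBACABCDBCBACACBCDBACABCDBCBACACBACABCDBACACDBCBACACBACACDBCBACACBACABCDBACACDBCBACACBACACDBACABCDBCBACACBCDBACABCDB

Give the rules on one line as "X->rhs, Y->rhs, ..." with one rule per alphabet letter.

A->CB, B->CDB, C->ACA, D->B

  step 4 ⇒ step 5: ACACDBCBACACBACACDBCBACACBCDBACABCDBCBACACBCDBACABCDBCBACACBCDBACABCDBACACDBCBACACBACACDBCBACACBCDBACABCDB ⇒ CB·ACA·CB·ACA·B·CDB·ACA·CDB·CB·ACA·CB·ACA·CDB·CB·ACA·CB·ACA·B·CDB·ACA·CDB·CB·ACA·CB·ACA·CDB·ACA·B·CDB·CB·ACA·CB·CDB·ACA·B·CDB·ACA·CDB·CB·ACA·CB·ACA·CDB·ACA·B·CDB·CB·ACA·CB·CDB·ACA·B·CDB·ACA·CDB·CB·ACA·CB·ACA·CDB·ACA·B·CDB·CB·ACA·CB·CDB·ACA·B·CDB·CB·ACA·CB·ACA·B·CDB·ACA·CDB·CB·ACA·CB·ACA·CDB·CB·ACA·CB·ACA·B·CDB·ACA·CDB·CB·ACA·CB·ACA·CDB·ACA·B·CDB·CB·ACA·CB·CDB·ACA·B·CDB
    A ↦ CB
    B ↦ CDB
    C ↦ ACA
    D ↦ B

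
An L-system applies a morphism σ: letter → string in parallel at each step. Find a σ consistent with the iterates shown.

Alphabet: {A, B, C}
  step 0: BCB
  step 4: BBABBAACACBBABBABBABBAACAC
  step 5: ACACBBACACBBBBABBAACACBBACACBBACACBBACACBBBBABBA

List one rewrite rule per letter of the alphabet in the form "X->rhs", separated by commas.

A->BB, B->AC, C->A

  step 4 ⇒ step 5: BBABBAACACBBABBABBABBAACAC ⇒ AC·AC·BB·AC·AC·BB·BB·A·BB·A·AC·AC·BB·AC·AC·BB·AC·AC·BB·AC·AC·BB·BB·A·BB·A
    A ↦ BB
    B ↦ AC
    C ↦ A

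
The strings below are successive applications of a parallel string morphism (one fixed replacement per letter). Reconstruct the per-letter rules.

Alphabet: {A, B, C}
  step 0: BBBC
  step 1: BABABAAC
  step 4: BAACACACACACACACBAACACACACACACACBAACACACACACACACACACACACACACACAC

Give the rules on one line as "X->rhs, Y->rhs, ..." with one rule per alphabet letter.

  step 0 ⇒ step 1: BBBC ⇒ BA·BA·BA·AC
    B ↦ BA
    C ↦ AC
    A ↦ AC  (constrained at step 1)

A->AC, B->BA, C->AC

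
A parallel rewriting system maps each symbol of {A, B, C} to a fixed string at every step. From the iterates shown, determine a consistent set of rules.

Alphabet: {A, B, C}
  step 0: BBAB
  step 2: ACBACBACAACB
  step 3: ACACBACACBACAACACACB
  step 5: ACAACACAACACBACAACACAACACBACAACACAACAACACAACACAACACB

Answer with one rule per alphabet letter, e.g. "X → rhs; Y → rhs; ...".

A->AC, B->CB, C->A

  step 2 ⇒ step 3: ACBACBACAACB ⇒ AC·A·CB·AC·A·CB·AC·A·AC·AC·A·CB
    A ↦ AC
    B ↦ CB
    C ↦ A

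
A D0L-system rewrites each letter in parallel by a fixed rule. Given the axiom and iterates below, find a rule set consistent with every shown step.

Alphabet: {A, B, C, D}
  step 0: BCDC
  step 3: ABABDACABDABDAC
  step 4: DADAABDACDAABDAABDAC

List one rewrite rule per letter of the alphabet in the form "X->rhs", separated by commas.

  step 3 ⇒ step 4: ABABDACABDABDAC ⇒ D·A·D·A·AB·D·AC·D·A·AB·D·A·AB·D·AC
    A ↦ D
    B ↦ A
    C ↦ AC
    D ↦ AB

A->D, B->A, C->AC, D->AB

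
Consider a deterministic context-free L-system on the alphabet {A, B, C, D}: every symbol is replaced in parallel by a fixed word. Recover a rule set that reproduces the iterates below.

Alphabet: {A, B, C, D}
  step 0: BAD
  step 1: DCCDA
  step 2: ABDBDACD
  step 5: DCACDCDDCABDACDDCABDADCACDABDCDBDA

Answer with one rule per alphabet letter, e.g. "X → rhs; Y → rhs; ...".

  step 1 ⇒ step 2: DCCDA ⇒ A·BD·BD·A·CD
    A ↦ CD
    C ↦ BD
    D ↦ A
  step 0 ⇒ step 1: BAD ⇒ DC·CD·A
    B ↦ DC

A->CD, B->DC, C->BD, D->A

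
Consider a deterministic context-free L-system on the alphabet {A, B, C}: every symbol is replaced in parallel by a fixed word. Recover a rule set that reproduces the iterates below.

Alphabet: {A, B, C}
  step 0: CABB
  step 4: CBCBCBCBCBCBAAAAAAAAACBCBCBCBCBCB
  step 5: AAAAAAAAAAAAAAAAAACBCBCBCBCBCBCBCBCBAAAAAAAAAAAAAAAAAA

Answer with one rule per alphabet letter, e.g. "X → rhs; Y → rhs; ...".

  step 4 ⇒ step 5: CBCBCBCBCBCBAAAAAAAAACBCBCBCBCBCB ⇒ AA·A·AA·A·AA·A·AA·A·AA·A·AA·A·CB·CB·CB·CB·CB·CB·CB·CB·CB·AA·A·AA·A·AA·A·AA·A·AA·A·AA·A
    A ↦ CB
    B ↦ A
    C ↦ AA

A->CB, B->A, C->AA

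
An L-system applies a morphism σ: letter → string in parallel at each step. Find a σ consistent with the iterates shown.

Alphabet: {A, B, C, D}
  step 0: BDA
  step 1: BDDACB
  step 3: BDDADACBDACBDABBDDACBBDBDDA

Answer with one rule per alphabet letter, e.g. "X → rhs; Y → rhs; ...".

  step 0 ⇒ step 1: BDA ⇒ BD·DA·CB
    A ↦ CB
    B ↦ BD
    D ↦ DA
    C ↦ DAB  (constrained at step 1)

A->CB, B->BD, C->DAB, D->DA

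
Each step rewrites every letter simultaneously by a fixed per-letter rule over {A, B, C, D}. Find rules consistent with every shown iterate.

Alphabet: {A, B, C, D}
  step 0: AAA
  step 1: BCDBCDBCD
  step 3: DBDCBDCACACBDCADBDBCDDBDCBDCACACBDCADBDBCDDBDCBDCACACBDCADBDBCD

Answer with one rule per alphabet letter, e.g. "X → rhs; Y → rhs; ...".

  step 0 ⇒ step 1: AAA ⇒ BCD·BCD·BCD
    A ↦ BCD
    B ↦ CBD  (constrained at step 1)
    C ↦ DBD  (constrained at step 1)
    D ↦ CA  (constrained at step 1)

A->BCD, B->CBD, C->DBD, D->CA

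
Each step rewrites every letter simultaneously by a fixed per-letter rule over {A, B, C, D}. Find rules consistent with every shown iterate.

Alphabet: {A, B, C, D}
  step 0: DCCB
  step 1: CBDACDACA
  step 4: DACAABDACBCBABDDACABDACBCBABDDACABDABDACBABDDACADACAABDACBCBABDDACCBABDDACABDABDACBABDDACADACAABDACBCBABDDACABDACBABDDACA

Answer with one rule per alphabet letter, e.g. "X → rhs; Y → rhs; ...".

  step 0 ⇒ step 1: DCCB ⇒ CB·DAC·DAC·A
    B ↦ A
    C ↦ DAC
    D ↦ CB
    A ↦ ABD  (constrained at step 1)

A->ABD, B->A, C->DAC, D->CB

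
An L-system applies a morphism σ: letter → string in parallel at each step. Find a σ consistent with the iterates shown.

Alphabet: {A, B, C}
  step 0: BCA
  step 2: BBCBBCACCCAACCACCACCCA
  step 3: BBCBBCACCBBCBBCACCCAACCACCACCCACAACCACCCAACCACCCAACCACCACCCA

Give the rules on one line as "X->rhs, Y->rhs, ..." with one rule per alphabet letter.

  step 2 ⇒ step 3: BBCBBCACCCAACCACCACCCA ⇒ BBC·BBC·ACC·BBC·BBC·ACC·CA·ACC·ACC·ACC·CA·CA·ACC·ACC·CA·ACC·ACC·CA·ACC·ACC·ACC·CA
    A ↦ CA
    B ↦ BBC
    C ↦ ACC

A->CA, B->BBC, C->ACC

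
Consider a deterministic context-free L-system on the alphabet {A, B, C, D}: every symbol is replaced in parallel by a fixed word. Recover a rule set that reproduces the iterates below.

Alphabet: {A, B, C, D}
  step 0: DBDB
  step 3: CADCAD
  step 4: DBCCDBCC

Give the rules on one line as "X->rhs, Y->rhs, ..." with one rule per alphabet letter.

A->BC, B->A, C->D, D->C

  step 3 ⇒ step 4: CADCAD ⇒ D·BC·C·D·BC·C
    A ↦ BC
    C ↦ D
    D ↦ C
    B ↦ A  (constrained at step 0)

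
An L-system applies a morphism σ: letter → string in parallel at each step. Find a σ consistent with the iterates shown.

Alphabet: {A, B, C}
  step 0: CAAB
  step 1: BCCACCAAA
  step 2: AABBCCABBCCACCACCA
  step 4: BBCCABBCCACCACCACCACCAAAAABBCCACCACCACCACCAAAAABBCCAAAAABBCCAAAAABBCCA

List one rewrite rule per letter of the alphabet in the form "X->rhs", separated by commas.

  step 1 ⇒ step 2: BCCACCAAA ⇒ AA·B·B·CCA·B·B·CCA·CCA·CCA
    A ↦ CCA
    B ↦ AA
    C ↦ B

A->CCA, B->AA, C->B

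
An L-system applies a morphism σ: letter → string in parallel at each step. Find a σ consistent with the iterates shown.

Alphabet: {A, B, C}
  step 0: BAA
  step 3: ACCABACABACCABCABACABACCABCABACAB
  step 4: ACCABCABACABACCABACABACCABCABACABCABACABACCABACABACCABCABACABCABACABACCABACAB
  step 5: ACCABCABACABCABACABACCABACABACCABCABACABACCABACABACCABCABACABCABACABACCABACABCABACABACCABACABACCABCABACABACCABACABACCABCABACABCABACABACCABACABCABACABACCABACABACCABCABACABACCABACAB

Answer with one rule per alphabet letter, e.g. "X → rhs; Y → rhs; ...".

A->AC, B->AB, C->CAB

  step 4 ⇒ step 5: ACCABCABACABACCABACABACCABCABACABCABACABACCABACABACCABCABACABCABACABACCABACAB ⇒ AC·CAB·CAB·AC·AB·CAB·AC·AB·AC·CAB·AC·AB·AC·CAB·CAB·AC·AB·AC·CAB·AC·AB·AC·CAB·CAB·AC·AB·CAB·AC·AB·AC·CAB·AC·AB·CAB·AC·AB·AC·CAB·AC·AB·AC·CAB·CAB·AC·AB·AC·CAB·AC·AB·AC·CAB·CAB·AC·AB·CAB·AC·AB·AC·CAB·AC·AB·CAB·AC·AB·AC·CAB·AC·AB·AC·CAB·CAB·AC·AB·AC·CAB·AC·AB
    A ↦ AC
    B ↦ AB
    C ↦ CAB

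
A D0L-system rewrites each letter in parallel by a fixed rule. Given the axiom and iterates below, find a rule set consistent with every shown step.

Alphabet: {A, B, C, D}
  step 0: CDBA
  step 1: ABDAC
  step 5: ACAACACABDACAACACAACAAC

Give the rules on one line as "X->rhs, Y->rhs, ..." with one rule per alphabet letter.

  step 0 ⇒ step 1: CDBA ⇒ A·B·D·AC
    A ↦ AC
    B ↦ D
    C ↦ A
    D ↦ B

A->AC, B->D, C->A, D->B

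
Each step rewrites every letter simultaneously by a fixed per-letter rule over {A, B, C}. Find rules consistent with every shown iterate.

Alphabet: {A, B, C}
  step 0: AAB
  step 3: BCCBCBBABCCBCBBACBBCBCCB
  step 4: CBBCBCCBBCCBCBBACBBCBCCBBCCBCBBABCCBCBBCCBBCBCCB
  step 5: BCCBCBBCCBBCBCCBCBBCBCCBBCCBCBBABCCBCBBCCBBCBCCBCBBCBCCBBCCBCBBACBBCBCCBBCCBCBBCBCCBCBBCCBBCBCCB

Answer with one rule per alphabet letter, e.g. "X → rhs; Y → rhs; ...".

  step 4 ⇒ step 5: CBBCBCCBBCCBCBBACBBCBCCBBCCBCBBABCCBCBBCCBBCBCCB ⇒ BC·CB·CB·BC·CB·BC·BC·CB·CB·BC·BC·CB·BC·CB·CB·BA·BC·CB·CB·BC·CB·BC·BC·CB·CB·BC·BC·CB·BC·CB·CB·BA·CB·BC·BC·CB·BC·CB·CB·BC·BC·CB·CB·BC·CB·BC·BC·CB
    A ↦ BA
    B ↦ CB
    C ↦ BC

A->BA, B->CB, C->BC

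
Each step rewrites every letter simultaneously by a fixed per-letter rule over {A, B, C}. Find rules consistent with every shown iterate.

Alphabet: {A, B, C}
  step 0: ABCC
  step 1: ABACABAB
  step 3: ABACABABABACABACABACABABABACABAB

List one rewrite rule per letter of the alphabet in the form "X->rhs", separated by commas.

  step 0 ⇒ step 1: ABCC ⇒ AB·AC·AB·AB
    A ↦ AB
    B ↦ AC
    C ↦ AB

A->AB, B->AC, C->AB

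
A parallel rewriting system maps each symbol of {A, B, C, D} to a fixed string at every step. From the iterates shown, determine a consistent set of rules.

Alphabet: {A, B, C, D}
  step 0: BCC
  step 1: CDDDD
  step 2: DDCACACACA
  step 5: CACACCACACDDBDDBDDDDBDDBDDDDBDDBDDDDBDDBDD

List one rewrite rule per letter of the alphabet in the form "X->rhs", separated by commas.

A->B, B->C, C->DD, D->CA

  step 1 ⇒ step 2: CDDDD ⇒ DD·CA·CA·CA·CA
    C ↦ DD
    D ↦ CA
    A ↦ B  (constrained at step 2)
  step 0 ⇒ step 1: BCC ⇒ C·DD·DD
    B ↦ C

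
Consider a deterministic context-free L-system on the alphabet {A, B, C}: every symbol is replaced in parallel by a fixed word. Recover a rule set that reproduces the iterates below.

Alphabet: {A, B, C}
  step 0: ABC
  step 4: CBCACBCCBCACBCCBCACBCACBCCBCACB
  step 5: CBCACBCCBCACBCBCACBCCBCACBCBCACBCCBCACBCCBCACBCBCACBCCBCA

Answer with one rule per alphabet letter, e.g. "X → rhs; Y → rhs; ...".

  step 4 ⇒ step 5: CBCACBCCBCACBCCBCACBCACBCCBCACB ⇒ CB·CA·CB·C·CB·CA·CB·CB·CA·CB·C·CB·CA·CB·CB·CA·CB·C·CB·CA·CB·C·CB·CA·CB·CB·CA·CB·C·CB·CA
    A ↦ C
    B ↦ CA
    C ↦ CB

A->C, B->CA, C->CB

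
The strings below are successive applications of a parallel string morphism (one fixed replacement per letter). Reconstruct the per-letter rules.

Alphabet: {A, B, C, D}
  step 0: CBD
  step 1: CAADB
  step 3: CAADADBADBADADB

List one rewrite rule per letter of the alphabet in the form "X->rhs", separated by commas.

A->AD, B->AD, C->CA, D->B

  step 0 ⇒ step 1: CBD ⇒ CA·AD·B
    B ↦ AD
    C ↦ CA
    D ↦ B
    A ↦ AD  (constrained at step 1)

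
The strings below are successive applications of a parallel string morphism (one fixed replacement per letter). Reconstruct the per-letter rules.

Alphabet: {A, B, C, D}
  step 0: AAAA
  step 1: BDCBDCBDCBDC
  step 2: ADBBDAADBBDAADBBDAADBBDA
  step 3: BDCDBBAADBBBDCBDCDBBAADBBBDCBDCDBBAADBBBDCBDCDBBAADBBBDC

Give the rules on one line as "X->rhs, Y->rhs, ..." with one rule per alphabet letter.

A->BDC, B->A, C->DA, D->DBB

  step 2 ⇒ step 3: ADBBDAADBBDAADBBDAADBBDA ⇒ BDC·DBB·A·A·DBB·BDC·BDC·DBB·A·A·DBB·BDC·BDC·DBB·A·A·DBB·BDC·BDC·DBB·A·A·DBB·BDC
    A ↦ BDC
    B ↦ A
    D ↦ DBB
  step 1 ⇒ step 2: BDCBDCBDCBDC ⇒ A·DBB·DA·A·DBB·DA·A·DBB·DA·A·DBB·DA
    C ↦ DA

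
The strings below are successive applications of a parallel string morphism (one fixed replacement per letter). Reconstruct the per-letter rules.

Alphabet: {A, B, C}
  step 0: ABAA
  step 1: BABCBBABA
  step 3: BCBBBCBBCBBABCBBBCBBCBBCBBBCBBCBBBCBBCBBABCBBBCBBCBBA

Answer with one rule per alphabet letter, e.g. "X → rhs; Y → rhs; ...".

  step 0 ⇒ step 1: ABAA ⇒ BA·BCB·BA·BA
    A ↦ BA
    B ↦ BCB
    C ↦ B  (constrained at step 1)

A->BA, B->BCB, C->B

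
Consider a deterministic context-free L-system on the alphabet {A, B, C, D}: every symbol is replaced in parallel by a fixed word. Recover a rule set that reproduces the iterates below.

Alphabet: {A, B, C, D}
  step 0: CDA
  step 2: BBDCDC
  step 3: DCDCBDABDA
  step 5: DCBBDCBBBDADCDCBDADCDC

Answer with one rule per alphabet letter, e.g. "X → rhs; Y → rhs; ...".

A->B, B->DC, C->DA, D->B

  step 2 ⇒ step 3: BBDCDC ⇒ DC·DC·B·DA·B·DA
    B ↦ DC
    C ↦ DA
    D ↦ B
    A ↦ B  (constrained at step 0)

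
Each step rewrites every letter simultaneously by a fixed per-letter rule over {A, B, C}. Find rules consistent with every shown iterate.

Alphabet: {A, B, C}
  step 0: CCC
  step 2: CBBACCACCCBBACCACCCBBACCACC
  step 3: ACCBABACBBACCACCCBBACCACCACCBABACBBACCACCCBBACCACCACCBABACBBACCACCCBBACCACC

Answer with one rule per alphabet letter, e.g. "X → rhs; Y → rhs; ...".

  step 2 ⇒ step 3: CBBACCACCCBBACCACCCBBACCACC ⇒ ACC·BA·BA·CBB·ACC·ACC·CBB·ACC·ACC·ACC·BA·BA·CBB·ACC·ACC·CBB·ACC·ACC·ACC·BA·BA·CBB·ACC·ACC·CBB·ACC·ACC
    A ↦ CBB
    B ↦ BA
    C ↦ ACC

A->CBB, B->BA, C->ACC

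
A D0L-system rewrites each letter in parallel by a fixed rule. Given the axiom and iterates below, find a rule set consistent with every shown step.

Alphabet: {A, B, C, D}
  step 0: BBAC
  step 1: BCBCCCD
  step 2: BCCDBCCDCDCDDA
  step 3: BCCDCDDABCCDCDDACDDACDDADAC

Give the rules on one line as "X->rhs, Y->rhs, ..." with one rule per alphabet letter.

A->C, B->BC, C->CD, D->DA

  step 2 ⇒ step 3: BCCDBCCDCDCDDA ⇒ BC·CD·CD·DA·BC·CD·CD·DA·CD·DA·CD·DA·DA·C
    A ↦ C
    B ↦ BC
    C ↦ CD
    D ↦ DA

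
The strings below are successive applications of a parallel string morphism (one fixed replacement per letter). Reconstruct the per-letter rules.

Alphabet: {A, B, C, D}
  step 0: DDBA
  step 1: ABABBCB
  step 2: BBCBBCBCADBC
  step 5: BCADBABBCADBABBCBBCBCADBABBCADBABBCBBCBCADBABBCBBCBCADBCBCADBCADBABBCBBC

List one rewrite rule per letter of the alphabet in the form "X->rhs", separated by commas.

  step 1 ⇒ step 2: ABABBCB ⇒ B·BC·B·BC·BC·AD·BC
    A ↦ B
    B ↦ BC
    C ↦ AD
  step 0 ⇒ step 1: DDBA ⇒ AB·AB·BC·B
    D ↦ AB

A->B, B->BC, C->AD, D->AB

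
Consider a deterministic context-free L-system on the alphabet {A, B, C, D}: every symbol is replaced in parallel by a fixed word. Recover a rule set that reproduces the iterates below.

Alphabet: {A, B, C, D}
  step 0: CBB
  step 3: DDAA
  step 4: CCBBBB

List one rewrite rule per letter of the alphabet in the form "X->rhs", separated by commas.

A->BB, B->D, C->A, D->C

  step 3 ⇒ step 4: DDAA ⇒ C·C·BB·BB
    A ↦ BB
    D ↦ C
    B ↦ D  (constrained at step 0)
    C ↦ A  (constrained at step 0)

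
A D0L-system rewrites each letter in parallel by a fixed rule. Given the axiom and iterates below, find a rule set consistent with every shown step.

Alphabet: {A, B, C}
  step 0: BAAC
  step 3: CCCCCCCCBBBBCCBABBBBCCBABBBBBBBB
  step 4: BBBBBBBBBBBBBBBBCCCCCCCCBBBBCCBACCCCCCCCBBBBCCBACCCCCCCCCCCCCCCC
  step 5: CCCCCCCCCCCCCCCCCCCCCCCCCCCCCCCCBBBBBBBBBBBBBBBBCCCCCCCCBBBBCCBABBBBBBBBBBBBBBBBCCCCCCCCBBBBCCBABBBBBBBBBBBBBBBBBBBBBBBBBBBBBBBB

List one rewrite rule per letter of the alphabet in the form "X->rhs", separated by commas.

  step 4 ⇒ step 5: BBBBBBBBBBBBBBBBCCCCCCCCBBBBCCBACCCCCCCCBBBBCCBACCCCCCCCCCCCCCCC ⇒ CC·CC·CC·CC·CC·CC·CC·CC·CC·CC·CC·CC·CC·CC·CC·CC·BB·BB·BB·BB·BB·BB·BB·BB·CC·CC·CC·CC·BB·BB·CC·BA·BB·BB·BB·BB·BB·BB·BB·BB·CC·CC·CC·CC·BB·BB·CC·BA·BB·BB·BB·BB·BB·BB·BB·BB·BB·BB·BB·BB·BB·BB·BB·BB
    A ↦ BA
    B ↦ CC
    C ↦ BB

A->BA, B->CC, C->BB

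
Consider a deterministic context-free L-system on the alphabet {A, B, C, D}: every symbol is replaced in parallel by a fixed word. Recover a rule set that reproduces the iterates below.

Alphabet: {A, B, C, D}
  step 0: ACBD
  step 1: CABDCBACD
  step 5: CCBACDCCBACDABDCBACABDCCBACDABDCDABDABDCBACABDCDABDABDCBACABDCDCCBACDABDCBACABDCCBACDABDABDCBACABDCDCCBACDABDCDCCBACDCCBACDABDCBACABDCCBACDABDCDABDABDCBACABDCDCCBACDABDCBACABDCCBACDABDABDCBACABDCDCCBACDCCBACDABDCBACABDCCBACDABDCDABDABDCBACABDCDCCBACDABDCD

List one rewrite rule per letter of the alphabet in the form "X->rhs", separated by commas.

  step 0 ⇒ step 1: ACBD ⇒ C·ABD·CBA·CD
    A ↦ C
    B ↦ CBA
    C ↦ ABD
    D ↦ CD

A->C, B->CBA, C->ABD, D->CD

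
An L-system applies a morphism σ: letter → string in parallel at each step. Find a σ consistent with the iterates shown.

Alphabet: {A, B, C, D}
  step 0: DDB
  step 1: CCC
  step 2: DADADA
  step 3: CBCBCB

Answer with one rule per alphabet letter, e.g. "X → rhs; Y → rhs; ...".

  step 2 ⇒ step 3: DADADA ⇒ C·B·C·B·C·B
    A ↦ B
    D ↦ C
  step 0 ⇒ step 1: DDB ⇒ C·C·C
    B ↦ C
  step 1 ⇒ step 2: CCC ⇒ DA·DA·DA
    C ↦ DA

A->B, B->C, C->DA, D->C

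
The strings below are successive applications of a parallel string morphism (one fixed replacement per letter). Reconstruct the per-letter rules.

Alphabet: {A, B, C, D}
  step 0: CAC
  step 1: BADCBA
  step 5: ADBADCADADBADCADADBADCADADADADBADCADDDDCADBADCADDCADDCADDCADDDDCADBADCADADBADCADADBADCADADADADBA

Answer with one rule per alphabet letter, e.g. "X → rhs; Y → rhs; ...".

A->DC, B->DD, C->BA, D->AD

  step 0 ⇒ step 1: CAC ⇒ BA·DC·BA
    A ↦ DC
    C ↦ BA
    B ↦ DD  (constrained at step 1)
    D ↦ AD  (constrained at step 1)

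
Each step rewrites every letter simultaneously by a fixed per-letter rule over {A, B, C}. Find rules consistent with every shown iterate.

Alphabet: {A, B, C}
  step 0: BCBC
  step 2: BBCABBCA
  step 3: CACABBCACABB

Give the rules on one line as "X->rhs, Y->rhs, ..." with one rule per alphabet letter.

A->B, B->CA, C->B

  step 2 ⇒ step 3: BBCABBCA ⇒ CA·CA·B·B·CA·CA·B·B
    A ↦ B
    B ↦ CA
    C ↦ B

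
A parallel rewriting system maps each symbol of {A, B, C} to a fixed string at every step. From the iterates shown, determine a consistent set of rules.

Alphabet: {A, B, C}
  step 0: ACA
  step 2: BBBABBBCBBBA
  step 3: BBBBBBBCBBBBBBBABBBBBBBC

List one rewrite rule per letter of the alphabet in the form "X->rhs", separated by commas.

  step 2 ⇒ step 3: BBBABBBCBBBA ⇒ BB·BB·BB·BC·BB·BB·BB·BA·BB·BB·BB·BC
    A ↦ BC
    B ↦ BB
    C ↦ BA

A->BC, B->BB, C->BA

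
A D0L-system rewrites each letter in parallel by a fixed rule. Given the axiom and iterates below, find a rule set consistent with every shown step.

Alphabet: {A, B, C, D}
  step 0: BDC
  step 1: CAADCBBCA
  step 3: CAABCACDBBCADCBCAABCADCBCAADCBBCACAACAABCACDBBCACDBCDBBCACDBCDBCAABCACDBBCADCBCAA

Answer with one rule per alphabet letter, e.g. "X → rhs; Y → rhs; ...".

  step 0 ⇒ step 1: BDC ⇒ CAA·DCB·BCA
    B ↦ CAA
    C ↦ BCA
    D ↦ DCB
    A ↦ CDB  (constrained at step 1)

A->CDB, B->CAA, C->BCA, D->DCB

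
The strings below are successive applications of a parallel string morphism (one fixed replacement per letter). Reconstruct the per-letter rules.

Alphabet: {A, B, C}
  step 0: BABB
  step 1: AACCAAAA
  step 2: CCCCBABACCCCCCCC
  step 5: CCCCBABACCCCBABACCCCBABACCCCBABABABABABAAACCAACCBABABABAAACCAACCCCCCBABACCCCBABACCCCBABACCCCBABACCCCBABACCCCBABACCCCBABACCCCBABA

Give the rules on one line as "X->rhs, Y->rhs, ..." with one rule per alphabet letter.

  step 1 ⇒ step 2: AACCAAAA ⇒ CC·CC·BA·BA·CC·CC·CC·CC
    A ↦ CC
    C ↦ BA
  step 0 ⇒ step 1: BABB ⇒ AA·CC·AA·AA
    B ↦ AA

A->CC, B->AA, C->BA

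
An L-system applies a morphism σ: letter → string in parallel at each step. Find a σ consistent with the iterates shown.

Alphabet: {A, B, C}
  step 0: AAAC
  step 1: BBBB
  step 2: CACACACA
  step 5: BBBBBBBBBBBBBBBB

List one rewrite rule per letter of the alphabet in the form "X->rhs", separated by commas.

  step 1 ⇒ step 2: BBBB ⇒ CA·CA·CA·CA
    B ↦ CA
  step 0 ⇒ step 1: AAAC ⇒ B·B·B·B
    A ↦ B
  step 0 ⇒ step 1: AAAC ⇒ B·B·B·B
    C ↦ B

A->B, B->CA, C->B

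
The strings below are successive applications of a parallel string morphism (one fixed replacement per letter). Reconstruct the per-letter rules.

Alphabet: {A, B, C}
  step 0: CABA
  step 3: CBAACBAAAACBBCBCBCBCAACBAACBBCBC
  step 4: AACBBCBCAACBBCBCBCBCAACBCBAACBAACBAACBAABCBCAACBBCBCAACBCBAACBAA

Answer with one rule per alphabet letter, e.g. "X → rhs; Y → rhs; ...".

  step 3 ⇒ step 4: CBAACBAAAACBBCBCBCBCAACBAACBBCBC ⇒ AA·CB·BC·BC·AA·CB·BC·BC·BC·BC·AA·CB·CB·AA·CB·AA·CB·AA·CB·AA·BC·BC·AA·CB·BC·BC·AA·CB·CB·AA·CB·AA
    A ↦ BC
    B ↦ CB
    C ↦ AA

A->BC, B->CB, C->AA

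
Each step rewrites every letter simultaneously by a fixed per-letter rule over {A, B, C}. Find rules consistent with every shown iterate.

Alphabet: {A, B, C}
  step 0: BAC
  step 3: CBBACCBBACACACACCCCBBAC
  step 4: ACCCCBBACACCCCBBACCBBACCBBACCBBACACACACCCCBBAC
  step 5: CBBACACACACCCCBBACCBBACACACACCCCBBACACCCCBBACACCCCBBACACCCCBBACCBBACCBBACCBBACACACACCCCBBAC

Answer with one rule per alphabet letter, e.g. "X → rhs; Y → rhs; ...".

  step 4 ⇒ step 5: ACCCCBBACACCCCBBACCBBACCBBACCBBACACACACCCCBBAC ⇒ CBB·AC·AC·AC·AC·C·C·CBB·AC·CBB·AC·AC·AC·AC·C·C·CBB·AC·AC·C·C·CBB·AC·AC·C·C·CBB·AC·AC·C·C·CBB·AC·CBB·AC·CBB·AC·CBB·AC·AC·AC·AC·C·C·CBB·AC
    A ↦ CBB
    B ↦ C
    C ↦ AC

A->CBB, B->C, C->AC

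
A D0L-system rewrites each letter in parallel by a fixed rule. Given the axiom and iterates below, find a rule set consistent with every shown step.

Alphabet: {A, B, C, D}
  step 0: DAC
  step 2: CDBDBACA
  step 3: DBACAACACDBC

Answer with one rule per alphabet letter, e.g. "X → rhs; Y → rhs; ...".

  step 2 ⇒ step 3: CDBDBACA ⇒ DB·AC·A·AC·A·C·DB·C
    A ↦ C
    B ↦ A
    C ↦ DB
    D ↦ AC

A->C, B->A, C->DB, D->AC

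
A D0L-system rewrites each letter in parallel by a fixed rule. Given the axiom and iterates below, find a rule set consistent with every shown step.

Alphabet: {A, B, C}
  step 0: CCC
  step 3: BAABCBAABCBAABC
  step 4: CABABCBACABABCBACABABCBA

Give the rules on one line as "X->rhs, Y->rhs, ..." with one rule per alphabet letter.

  step 3 ⇒ step 4: BAABCBAABCBAABC ⇒ C·AB·AB·C·BA·C·AB·AB·C·BA·C·AB·AB·C·BA
    A ↦ AB
    B ↦ C
    C ↦ BA

A->AB, B->C, C->BA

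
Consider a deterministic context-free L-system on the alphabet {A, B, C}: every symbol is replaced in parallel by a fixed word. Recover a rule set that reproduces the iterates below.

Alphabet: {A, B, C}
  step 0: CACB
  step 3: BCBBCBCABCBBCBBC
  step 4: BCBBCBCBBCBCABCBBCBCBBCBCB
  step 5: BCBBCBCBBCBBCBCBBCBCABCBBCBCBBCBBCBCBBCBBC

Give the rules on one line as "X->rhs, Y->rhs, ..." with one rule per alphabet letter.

  step 4 ⇒ step 5: BCBBCBCBBCBCABCBBCBCBBCBCB ⇒ BC·B·BC·BC·B·BC·B·BC·BC·B·BC·B·CA·BC·B·BC·BC·B·BC·B·BC·BC·B·BC·B·BC
    A ↦ CA
    B ↦ BC
    C ↦ B

A->CA, B->BC, C->B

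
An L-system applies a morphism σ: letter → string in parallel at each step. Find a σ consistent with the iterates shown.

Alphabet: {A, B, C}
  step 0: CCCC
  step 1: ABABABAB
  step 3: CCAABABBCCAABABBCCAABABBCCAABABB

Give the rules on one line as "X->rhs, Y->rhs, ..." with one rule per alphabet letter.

A->B, B->CCA, C->AB

  step 0 ⇒ step 1: CCCC ⇒ AB·AB·AB·AB
    C ↦ AB
    A ↦ B  (constrained at step 1)
    B ↦ CCA  (constrained at step 1)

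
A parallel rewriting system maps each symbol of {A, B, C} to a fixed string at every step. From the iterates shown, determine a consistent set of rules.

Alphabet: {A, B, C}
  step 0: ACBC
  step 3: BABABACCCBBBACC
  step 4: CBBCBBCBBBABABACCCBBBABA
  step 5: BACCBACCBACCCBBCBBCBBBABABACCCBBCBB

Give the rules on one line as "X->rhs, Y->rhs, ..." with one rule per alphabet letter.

A->BB, B->C, C->BA

  step 4 ⇒ step 5: CBBCBBCBBBABABACCCBBBABA ⇒ BA·C·C·BA·C·C·BA·C·C·C·BB·C·BB·C·BB·BA·BA·BA·C·C·C·BB·C·BB
    A ↦ BB
    B ↦ C
    C ↦ BA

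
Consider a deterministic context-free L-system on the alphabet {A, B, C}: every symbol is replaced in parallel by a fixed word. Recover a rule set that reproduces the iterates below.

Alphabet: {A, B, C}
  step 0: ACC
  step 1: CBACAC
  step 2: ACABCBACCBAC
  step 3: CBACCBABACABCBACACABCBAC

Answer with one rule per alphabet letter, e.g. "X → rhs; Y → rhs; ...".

A->CB, B->AB, C->AC

  step 2 ⇒ step 3: ACABCBACCBAC ⇒ CB·AC·CB·AB·AC·AB·CB·AC·AC·AB·CB·AC
    A ↦ CB
    B ↦ AB
    C ↦ AC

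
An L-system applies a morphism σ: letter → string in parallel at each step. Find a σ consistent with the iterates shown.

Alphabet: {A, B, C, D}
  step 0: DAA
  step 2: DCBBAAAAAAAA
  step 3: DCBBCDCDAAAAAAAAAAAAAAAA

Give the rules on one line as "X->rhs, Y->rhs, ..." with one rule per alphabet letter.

  step 2 ⇒ step 3: DCBBAAAAAAAA ⇒ DC·BB·CD·CD·AA·AA·AA·AA·AA·AA·AA·AA
    A ↦ AA
    B ↦ CD
    C ↦ BB
    D ↦ DC

A->AA, B->CD, C->BB, D->DC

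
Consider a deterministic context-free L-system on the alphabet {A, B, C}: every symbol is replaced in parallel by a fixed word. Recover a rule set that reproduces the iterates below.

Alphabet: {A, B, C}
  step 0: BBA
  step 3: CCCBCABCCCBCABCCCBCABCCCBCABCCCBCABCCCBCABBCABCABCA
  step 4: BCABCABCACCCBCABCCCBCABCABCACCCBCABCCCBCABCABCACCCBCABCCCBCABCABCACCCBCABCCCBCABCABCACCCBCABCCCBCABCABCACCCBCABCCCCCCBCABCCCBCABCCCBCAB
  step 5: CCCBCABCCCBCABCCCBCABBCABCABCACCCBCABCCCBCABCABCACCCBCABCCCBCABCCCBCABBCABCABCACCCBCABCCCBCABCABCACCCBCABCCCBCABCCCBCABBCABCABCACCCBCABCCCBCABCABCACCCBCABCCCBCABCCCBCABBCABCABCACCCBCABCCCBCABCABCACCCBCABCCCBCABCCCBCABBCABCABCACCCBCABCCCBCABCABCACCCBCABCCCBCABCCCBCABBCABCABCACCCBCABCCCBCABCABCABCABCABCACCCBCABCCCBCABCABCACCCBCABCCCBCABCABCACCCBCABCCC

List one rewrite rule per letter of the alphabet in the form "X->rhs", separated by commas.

  step 4 ⇒ step 5: BCABCABCACCCBCABCCCBCABCABCACCCBCABCCCBCABCABCACCCBCABCCCBCABCABCACCCBCABCCCBCABCABCACCCBCABCCCBCABCABCACCCBCABCCCCCCBCABCCCBCABCCCBCAB ⇒ CCC·BCA·B·CCC·BCA·B·CCC·BCA·B·BCA·BCA·BCA·CCC·BCA·B·CCC·BCA·BCA·BCA·CCC·BCA·B·CCC·BCA·B·CCC·BCA·B·BCA·BCA·BCA·CCC·BCA·B·CCC·BCA·BCA·BCA·CCC·BCA·B·CCC·BCA·B·CCC·BCA·B·BCA·BCA·BCA·CCC·BCA·B·CCC·BCA·BCA·BCA·CCC·BCA·B·CCC·BCA·B·CCC·BCA·B·BCA·BCA·BCA·CCC·BCA·B·CCC·BCA·BCA·BCA·CCC·BCA·B·CCC·BCA·B·CCC·BCA·B·BCA·BCA·BCA·CCC·BCA·B·CCC·BCA·BCA·BCA·CCC·BCA·B·CCC·BCA·B·CCC·BCA·B·BCA·BCA·BCA·CCC·BCA·B·CCC·BCA·BCA·BCA·BCA·BCA·BCA·CCC·BCA·B·CCC·BCA·BCA·BCA·CCC·BCA·B·CCC·BCA·BCA·BCA·CCC·BCA·B·CCC
    A ↦ B
    B ↦ CCC
    C ↦ BCA

A->B, B->CCC, C->BCA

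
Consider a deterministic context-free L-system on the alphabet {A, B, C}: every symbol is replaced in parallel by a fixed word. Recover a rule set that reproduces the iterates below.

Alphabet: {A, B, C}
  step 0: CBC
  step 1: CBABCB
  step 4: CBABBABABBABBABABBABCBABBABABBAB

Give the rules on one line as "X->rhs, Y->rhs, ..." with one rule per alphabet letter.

A->B, B->AB, C->CB

  step 0 ⇒ step 1: CBC ⇒ CB·AB·CB
    B ↦ AB
    C ↦ CB
    A ↦ B  (constrained at step 1)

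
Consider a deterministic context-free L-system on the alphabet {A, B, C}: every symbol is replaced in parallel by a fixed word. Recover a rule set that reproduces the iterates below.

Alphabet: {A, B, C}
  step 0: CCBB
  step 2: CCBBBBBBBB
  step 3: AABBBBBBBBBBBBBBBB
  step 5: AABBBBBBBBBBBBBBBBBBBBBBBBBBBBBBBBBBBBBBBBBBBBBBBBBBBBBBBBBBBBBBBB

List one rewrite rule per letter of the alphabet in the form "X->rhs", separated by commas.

  step 2 ⇒ step 3: CCBBBBBBBB ⇒ A·A·BB·BB·BB·BB·BB·BB·BB·BB
    B ↦ BB
    C ↦ A
    A ↦ C  (constrained at step 3)

A->C, B->BB, C->A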